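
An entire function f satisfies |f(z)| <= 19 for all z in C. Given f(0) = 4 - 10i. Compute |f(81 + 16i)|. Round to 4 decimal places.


Step 1: By Liouville's theorem, a bounded entire function is constant.
Step 2: f(z) = f(0) = 4 - 10i for all z.
Step 3: |f(w)| = |4 - 10i| = sqrt(16 + 100)
Step 4: = 10.7703

10.7703


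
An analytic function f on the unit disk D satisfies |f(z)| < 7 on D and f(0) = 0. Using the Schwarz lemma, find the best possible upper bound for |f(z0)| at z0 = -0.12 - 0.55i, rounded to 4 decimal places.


Step 1: g = f/7 maps D -> D with g(0) = 0, so by the Schwarz lemma |g(z)| <= |z|, i.e. |f(z)| <= 7|z|; this is sharp (f(z) = 7z).
Step 2: |z0|^2 = (-0.12)^2 + (-0.55)^2 = 0.3169
Step 3: |z0| = sqrt(0.3169) = 0.562939
Step 4: Best bound = 7 * |z0| = 7 * 0.562939 = 3.9406

3.9406


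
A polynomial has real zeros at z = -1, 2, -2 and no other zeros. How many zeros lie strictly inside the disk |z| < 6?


Step 1: Check each root:
  z = -1: |-1| = 1 < 6
  z = 2: |2| = 2 < 6
  z = -2: |-2| = 2 < 6
Step 2: Count = 3

3


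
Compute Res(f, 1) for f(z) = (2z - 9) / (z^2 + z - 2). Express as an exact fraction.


Step 1: Q(z) = z^2 + z - 2 = (z - 1)(z + 2)
Step 2: Q'(z) = 2z + 1
Step 3: Q'(1) = 3, P(1) = -7
Step 4: Res = P(1)/Q'(1) = -7/3 = -7/3

-7/3


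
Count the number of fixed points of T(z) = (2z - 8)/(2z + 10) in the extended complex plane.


Step 1: Fixed points satisfy T(z) = z
Step 2: 2z^2 + 8z + 8 = 0
Step 3: Discriminant = 8^2 - 4*2*8 = 0
Step 4: Number of fixed points = 1

1


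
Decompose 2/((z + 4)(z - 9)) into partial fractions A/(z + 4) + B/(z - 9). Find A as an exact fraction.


Step 1: Multiply both sides by (z + 4) and set z = -4
Step 2: A = 2 / (-4 - 9)
Step 3: A = 2 / (-13)
Step 4: A = -2/13

-2/13


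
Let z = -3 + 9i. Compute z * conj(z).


Step 1: conj(z) = -3 - 9i
Step 2: z * conj(z) = (-3)^2 + 9^2
Step 3: = 9 + 81 = 90

90


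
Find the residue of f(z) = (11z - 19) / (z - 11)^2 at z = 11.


Step 1: Pole of order 2 at z = 11
Step 2: Res = lim d/dz [(z - 11)^2 * f(z)] as z -> 11
Step 3: (z - 11)^2 * f(z) = 11z - 19
Step 4: d/dz[11z - 19] = 11

11


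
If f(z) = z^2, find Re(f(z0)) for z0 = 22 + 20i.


Step 1: z0 = 22 + 20i
Step 2: z0^2 = 22^2 - 20^2 + 880i
Step 3: real part = 484 - 400 = 84

84


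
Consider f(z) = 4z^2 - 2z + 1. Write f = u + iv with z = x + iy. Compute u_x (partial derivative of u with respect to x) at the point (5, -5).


Step 1: f(z) = 4(x+iy)^2 - 2(x+iy) + 1
Step 2: u = 4(x^2 - y^2) - 2x + 1
Step 3: u_x = 8x - 2
Step 4: At (5, -5): u_x = 40 - 2 = 38

38


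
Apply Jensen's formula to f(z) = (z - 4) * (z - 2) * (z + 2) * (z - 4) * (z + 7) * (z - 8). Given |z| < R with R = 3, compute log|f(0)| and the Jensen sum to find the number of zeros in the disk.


Jensen's formula: (1/2pi)*integral log|f(Re^it)|dt = log|f(0)| + sum_{|a_k|<R} log(R/|a_k|)
Step 1: f(0) = (-4) * (-2) * 2 * (-4) * 7 * (-8) = 3584
Step 2: log|f(0)| = log|4| + log|2| + log|-2| + log|4| + log|-7| + log|8| = 8.1842
Step 3: Zeros inside |z| < 3: 2, -2
Step 4: Jensen sum = log(3/2) + log(3/2) = 0.8109
Step 5: n(R) = number of terms in the Jensen sum = count of zeros inside |z| < 3 = 2

2


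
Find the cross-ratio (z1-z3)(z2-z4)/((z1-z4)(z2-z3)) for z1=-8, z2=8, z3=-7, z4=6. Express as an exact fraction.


Step 1: (z1-z3)(z2-z4) = (-1) * 2 = -2
Step 2: (z1-z4)(z2-z3) = (-14) * 15 = -210
Step 3: Cross-ratio = 2/210 = 1/105

1/105


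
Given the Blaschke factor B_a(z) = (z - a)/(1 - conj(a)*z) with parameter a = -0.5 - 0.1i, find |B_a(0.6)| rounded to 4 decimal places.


Step 1: Numerator z0 - a = 0.6 - (-0.5 - 0.1i) = 1.1 + 0.1i
Step 2: Denominator 1 - conj(a)*z0 = 1 - (-0.5 + 0.1i)*0.6 = 1.3 - 0.06i
Step 3: |z0 - a|^2 = 1.1^2 + 0.1^2 = 1.22; |1 - conj(a)*z0|^2 = 1.3^2 + (-0.06)^2 = 1.6936
Step 4: |B_a(0.6)| = sqrt(1.22 / 1.6936) = sqrt(0.720359)
Step 5: = 0.8487

0.8487


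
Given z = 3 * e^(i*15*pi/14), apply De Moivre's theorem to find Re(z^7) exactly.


Step 1: By De Moivre's theorem, z^7 = 3^7 * e^(i*7*15*pi/14) = 2187 * (cos(15*pi/2) + i*sin(15*pi/2))
Step 2: |z|^7 = 3^7 = 2187
Step 3: Reduce the angle mod 2*pi: 15*pi/2 - 6*pi = 3*pi/2
Step 4: cos(3*pi/2) = 0
Step 5: Re(z^7) = 2187 * 0 = 0

0


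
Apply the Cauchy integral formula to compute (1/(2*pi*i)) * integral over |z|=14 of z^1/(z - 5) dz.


Step 1: f(z) = z^1, a = 5 is inside |z| = 14
Step 2: By Cauchy integral formula: (1/(2pi*i)) * integral = f(a)
Step 3: f(5) = 5^1 = 5

5


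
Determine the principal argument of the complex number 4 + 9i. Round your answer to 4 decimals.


Step 1: z = 4 + 9i
Step 2: arg(z) = atan2(9, 4)
Step 3: arg(z) = 1.1526

1.1526


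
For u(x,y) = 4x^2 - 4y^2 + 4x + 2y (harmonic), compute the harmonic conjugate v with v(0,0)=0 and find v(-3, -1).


Step 1: v_x = -u_y = 8y - 2
Step 2: v_y = u_x = 8x + 4
Step 3: v = 8xy - 2x + 4y + C
Step 4: v(0,0) = 0 => C = 0
Step 5: v(-3, -1) = 26

26


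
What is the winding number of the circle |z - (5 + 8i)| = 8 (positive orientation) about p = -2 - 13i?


Step 1: Center c = (5, 8), radius = 8
Step 2: |p - c|^2 = (-7)^2 + (-21)^2 = 490
Step 3: r^2 = 64
Step 4: |p-c| > r so winding number = 0

0


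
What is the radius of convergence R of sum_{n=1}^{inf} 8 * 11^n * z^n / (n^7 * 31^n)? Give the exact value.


Step 1: General term a_n = 8 * 11^n / (n^7 * 31^n)
Step 2: By the root test, |a_n|^(1/n) = 8^(1/n) * 11 / (n^(7/n) * 31) -> 11/31 as n -> infinity (since 8^(1/n) -> 1 and n^(7/n) -> 1)
Step 3: R = 1/lim|a_n|^(1/n) = 31/11

31/11


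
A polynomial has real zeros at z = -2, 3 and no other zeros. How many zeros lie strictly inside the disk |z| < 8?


Step 1: Check each root:
  z = -2: |-2| = 2 < 8
  z = 3: |3| = 3 < 8
Step 2: Count = 2

2


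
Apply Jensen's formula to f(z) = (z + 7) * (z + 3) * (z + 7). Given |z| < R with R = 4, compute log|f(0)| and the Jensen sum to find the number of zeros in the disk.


Jensen's formula: (1/2pi)*integral log|f(Re^it)|dt = log|f(0)| + sum_{|a_k|<R} log(R/|a_k|)
Step 1: f(0) = 7 * 3 * 7 = 147
Step 2: log|f(0)| = log|-7| + log|-3| + log|-7| = 4.9904
Step 3: Zeros inside |z| < 4: -3
Step 4: Jensen sum = log(4/3) = 0.2877
Step 5: n(R) = number of terms in the Jensen sum = count of zeros inside |z| < 4 = 1

1


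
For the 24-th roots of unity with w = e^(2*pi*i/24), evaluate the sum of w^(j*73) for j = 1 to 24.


Step 1: The sum sum_{j=1}^{n} w^(k*j) equals n if n | k, else 0.
Step 2: Here n = 24, k = 73
Step 3: Does n divide k? 24 | 73 -> False
Step 4: Sum = 0

0


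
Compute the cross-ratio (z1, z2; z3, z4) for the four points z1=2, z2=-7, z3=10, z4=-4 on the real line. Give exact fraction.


Step 1: (z1-z3)(z2-z4) = (-8) * (-3) = 24
Step 2: (z1-z4)(z2-z3) = 6 * (-17) = -102
Step 3: Cross-ratio = -24/102 = -4/17

-4/17


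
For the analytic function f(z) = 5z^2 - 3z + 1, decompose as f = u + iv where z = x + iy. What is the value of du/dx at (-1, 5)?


Step 1: f(z) = 5(x+iy)^2 - 3(x+iy) + 1
Step 2: u = 5(x^2 - y^2) - 3x + 1
Step 3: u_x = 10x - 3
Step 4: At (-1, 5): u_x = -10 - 3 = -13

-13


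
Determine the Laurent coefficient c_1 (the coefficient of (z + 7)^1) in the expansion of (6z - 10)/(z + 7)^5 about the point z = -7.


Step 1: Write the numerator in powers of (z + 7): 6z - 10 = 6(z + 7) + (6*(-7) - 10) = 6(z + 7) - 52
Step 2: Divide by (z + 7)^5: f(z) = -52(z + 7)^(-5) + 6(z + 7)^(-4)
Step 3: This finite sum is the Laurent series of f about z = -7.
Step 4: Only the powers -5 and -4 appear, so the coefficient of (z + 7)^1 = 0

0


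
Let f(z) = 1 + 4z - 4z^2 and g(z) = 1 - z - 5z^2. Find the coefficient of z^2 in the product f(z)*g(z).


Step 1: z^2 term in f*g comes from: (1)*(-5z^2) + (4z)*(-z) + (-4z^2)*(1)
Step 2: = -5 - 4 - 4
Step 3: = -13

-13


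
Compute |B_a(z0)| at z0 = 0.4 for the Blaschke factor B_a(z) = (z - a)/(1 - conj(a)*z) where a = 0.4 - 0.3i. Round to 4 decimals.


Step 1: Numerator z0 - a = 0.4 - (0.4 - 0.3i) = 0 + 0.3i
Step 2: Denominator 1 - conj(a)*z0 = 1 - (0.4 + 0.3i)*0.4 = 0.84 - 0.12i
Step 3: |z0 - a|^2 = 0^2 + 0.3^2 = 0.09; |1 - conj(a)*z0|^2 = 0.84^2 + (-0.12)^2 = 0.72
Step 4: |B_a(0.4)| = sqrt(0.09 / 0.72) = sqrt(0.125)
Step 5: = 0.3536

0.3536


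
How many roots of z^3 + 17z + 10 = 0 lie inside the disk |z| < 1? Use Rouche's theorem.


Step 1: On |z| = 1 the three terms have sizes |z^3| = 1^3 = 1, |17z| = 17*1 = 17, |10| = 10
Step 2: The dominant term is g(z) = 17z; let h(z) = z^3 + 10 so f = g + h
Step 3: On |z| = 1: |g| = 17 and |h| <= 1 + 10 = 11
Step 4: Since 17 > 11, |h| < |g| on |z| = 1, so by Rouche f has the same number of zeros as g inside |z| < 1
Step 5: g(z) = 17z has 1 zero (at the origin, multiplicity 1) inside |z| < 1. Answer = 1

1


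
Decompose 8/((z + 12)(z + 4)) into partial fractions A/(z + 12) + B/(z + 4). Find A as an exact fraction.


Step 1: Multiply both sides by (z + 12) and set z = -12
Step 2: A = 8 / (-12 + 4)
Step 3: A = 8 / (-8)
Step 4: A = -1

-1


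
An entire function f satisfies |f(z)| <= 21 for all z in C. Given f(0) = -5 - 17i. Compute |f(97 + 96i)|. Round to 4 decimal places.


Step 1: By Liouville's theorem, a bounded entire function is constant.
Step 2: f(z) = f(0) = -5 - 17i for all z.
Step 3: |f(w)| = |-5 - 17i| = sqrt(25 + 289)
Step 4: = 17.72

17.72


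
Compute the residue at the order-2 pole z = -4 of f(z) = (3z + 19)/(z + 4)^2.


Step 1: Pole of order 2 at z = -4
Step 2: Res = lim d/dz [(z + 4)^2 * f(z)] as z -> -4
Step 3: (z + 4)^2 * f(z) = 3z + 19
Step 4: d/dz[3z + 19] = 3

3


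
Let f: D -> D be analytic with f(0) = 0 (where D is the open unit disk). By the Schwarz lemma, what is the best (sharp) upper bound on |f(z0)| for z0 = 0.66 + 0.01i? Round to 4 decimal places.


Step 1: Schwarz lemma: if f: D -> D is analytic with f(0) = 0, then |f(z)| <= |z| for all z in D, and this is sharp (f(z) = z).
Step 2: |z0|^2 = 0.66^2 + 0.01^2 = 0.4357
Step 3: |z0| = sqrt(0.4357) = 0.660076
Step 4: Best bound = |z0| = 0.6601

0.6601


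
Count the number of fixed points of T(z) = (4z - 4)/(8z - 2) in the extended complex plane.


Step 1: Fixed points satisfy T(z) = z
Step 2: 8z^2 - 6z + 4 = 0
Step 3: Discriminant = (-6)^2 - 4*8*4 = -92
Step 4: Number of fixed points = 2

2


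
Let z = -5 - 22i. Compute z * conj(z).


Step 1: conj(z) = -5 + 22i
Step 2: z * conj(z) = (-5)^2 + (-22)^2
Step 3: = 25 + 484 = 509

509


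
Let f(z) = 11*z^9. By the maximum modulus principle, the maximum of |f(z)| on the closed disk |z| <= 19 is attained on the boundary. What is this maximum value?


Step 1: On |z| = 19, |f(z)| = 11 * |z|^9 = 11 * 19^9
Step 2: By maximum modulus principle, maximum is on boundary.
Step 3: Maximum = 11 * 322687697779 = 3549564675569

3549564675569


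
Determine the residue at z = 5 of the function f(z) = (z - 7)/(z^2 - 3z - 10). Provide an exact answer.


Step 1: Q(z) = z^2 - 3z - 10 = (z - 5)(z + 2)
Step 2: Q'(z) = 2z - 3
Step 3: Q'(5) = 7, P(5) = -2
Step 4: Res = P(5)/Q'(5) = -2/7 = -2/7

-2/7


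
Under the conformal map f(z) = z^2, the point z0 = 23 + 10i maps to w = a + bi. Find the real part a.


Step 1: z0 = 23 + 10i
Step 2: z0^2 = 23^2 - 10^2 + 460i
Step 3: real part = 529 - 100 = 429

429


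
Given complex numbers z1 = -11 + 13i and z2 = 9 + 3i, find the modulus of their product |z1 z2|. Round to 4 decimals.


Step 1: |z1| = sqrt((-11)^2 + 13^2) = sqrt(290)
Step 2: |z2| = sqrt(9^2 + 3^2) = sqrt(90)
Step 3: |z1*z2| = |z1|*|z2| = sqrt(290) * sqrt(90) = sqrt(290 * 90) = sqrt(26100)
Step 4: = 161.5549

161.5549


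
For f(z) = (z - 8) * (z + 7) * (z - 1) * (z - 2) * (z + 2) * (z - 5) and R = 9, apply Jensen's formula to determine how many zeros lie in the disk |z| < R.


Jensen's formula: (1/2pi)*integral log|f(Re^it)|dt = log|f(0)| + sum_{|a_k|<R} log(R/|a_k|)
Step 1: f(0) = (-8) * 7 * (-1) * (-2) * 2 * (-5) = 1120
Step 2: log|f(0)| = log|8| + log|-7| + log|1| + log|2| + log|-2| + log|5| = 7.0211
Step 3: Zeros inside |z| < 9: 8, -7, 1, 2, -2, 5
Step 4: Jensen sum = log(9/8) + log(9/7) + log(9/1) + log(9/2) + log(9/2) + log(9/5) = 6.1623
Step 5: n(R) = number of terms in the Jensen sum = count of zeros inside |z| < 9 = 6

6


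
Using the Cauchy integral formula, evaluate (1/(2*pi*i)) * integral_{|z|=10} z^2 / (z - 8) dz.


Step 1: f(z) = z^2, a = 8 is inside |z| = 10
Step 2: By Cauchy integral formula: (1/(2pi*i)) * integral = f(a)
Step 3: f(8) = 8^2 = 64

64


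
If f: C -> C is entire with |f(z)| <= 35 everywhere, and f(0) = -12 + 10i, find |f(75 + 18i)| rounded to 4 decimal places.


Step 1: By Liouville's theorem, a bounded entire function is constant.
Step 2: f(z) = f(0) = -12 + 10i for all z.
Step 3: |f(w)| = |-12 + 10i| = sqrt(144 + 100)
Step 4: = 15.6205

15.6205


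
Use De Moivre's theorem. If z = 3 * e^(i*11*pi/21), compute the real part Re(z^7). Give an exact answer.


Step 1: By De Moivre's theorem, z^7 = 3^7 * e^(i*7*11*pi/21) = 2187 * (cos(11*pi/3) + i*sin(11*pi/3))
Step 2: |z|^7 = 3^7 = 2187
Step 3: Reduce the angle mod 2*pi: 11*pi/3 - 2*pi = 5*pi/3
Step 4: cos(5*pi/3) = 1/2
Step 5: Re(z^7) = 2187 * 1/2 = 2187/2

2187/2


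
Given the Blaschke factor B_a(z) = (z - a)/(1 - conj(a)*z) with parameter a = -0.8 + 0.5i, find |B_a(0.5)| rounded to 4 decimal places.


Step 1: Numerator z0 - a = 0.5 - (-0.8 + 0.5i) = 1.3 - 0.5i
Step 2: Denominator 1 - conj(a)*z0 = 1 - (-0.8 - 0.5i)*0.5 = 1.4 + 0.25i
Step 3: |z0 - a|^2 = 1.3^2 + (-0.5)^2 = 1.94; |1 - conj(a)*z0|^2 = 1.4^2 + 0.25^2 = 2.0225
Step 4: |B_a(0.5)| = sqrt(1.94 / 2.0225) = sqrt(0.959209)
Step 5: = 0.9794

0.9794


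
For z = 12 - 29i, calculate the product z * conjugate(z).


Step 1: conj(z) = 12 + 29i
Step 2: z * conj(z) = 12^2 + (-29)^2
Step 3: = 144 + 841 = 985

985


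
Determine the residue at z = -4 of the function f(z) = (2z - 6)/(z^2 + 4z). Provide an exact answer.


Step 1: Q(z) = z^2 + 4z = (z + 4)(z)
Step 2: Q'(z) = 2z + 4
Step 3: Q'(-4) = -4, P(-4) = -14
Step 4: Res = P(-4)/Q'(-4) = -14/(-4) = 7/2

7/2


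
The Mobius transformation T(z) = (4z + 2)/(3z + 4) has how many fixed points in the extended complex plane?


Step 1: Fixed points satisfy T(z) = z
Step 2: 3z^2 - 2 = 0
Step 3: Discriminant = 0^2 - 4*3*(-2) = 24
Step 4: Number of fixed points = 2

2


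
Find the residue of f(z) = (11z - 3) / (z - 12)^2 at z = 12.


Step 1: Pole of order 2 at z = 12
Step 2: Res = lim d/dz [(z - 12)^2 * f(z)] as z -> 12
Step 3: (z - 12)^2 * f(z) = 11z - 3
Step 4: d/dz[11z - 3] = 11

11


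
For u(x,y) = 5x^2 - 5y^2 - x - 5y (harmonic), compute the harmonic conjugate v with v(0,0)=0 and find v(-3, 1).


Step 1: v_x = -u_y = 10y + 5
Step 2: v_y = u_x = 10x - 1
Step 3: v = 10xy + 5x - y + C
Step 4: v(0,0) = 0 => C = 0
Step 5: v(-3, 1) = -46

-46


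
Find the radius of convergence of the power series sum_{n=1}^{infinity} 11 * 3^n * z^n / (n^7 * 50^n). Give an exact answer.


Step 1: General term a_n = 11 * 3^n / (n^7 * 50^n)
Step 2: By the root test, |a_n|^(1/n) = 11^(1/n) * 3 / (n^(7/n) * 50) -> 3/50 as n -> infinity (since 11^(1/n) -> 1 and n^(7/n) -> 1)
Step 3: R = 1/lim|a_n|^(1/n) = 50/3

50/3


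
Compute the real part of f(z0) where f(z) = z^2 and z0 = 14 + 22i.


Step 1: z0 = 14 + 22i
Step 2: z0^2 = 14^2 - 22^2 + 616i
Step 3: real part = 196 - 484 = -288

-288


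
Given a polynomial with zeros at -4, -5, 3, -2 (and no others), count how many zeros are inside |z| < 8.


Step 1: Check each root:
  z = -4: |-4| = 4 < 8
  z = -5: |-5| = 5 < 8
  z = 3: |3| = 3 < 8
  z = -2: |-2| = 2 < 8
Step 2: Count = 4

4


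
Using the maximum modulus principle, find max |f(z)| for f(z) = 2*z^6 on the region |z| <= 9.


Step 1: On |z| = 9, |f(z)| = 2 * |z|^6 = 2 * 9^6
Step 2: By maximum modulus principle, maximum is on boundary.
Step 3: Maximum = 2 * 531441 = 1062882

1062882


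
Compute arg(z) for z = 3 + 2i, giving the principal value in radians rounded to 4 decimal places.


Step 1: z = 3 + 2i
Step 2: arg(z) = atan2(2, 3)
Step 3: arg(z) = 0.588

0.588


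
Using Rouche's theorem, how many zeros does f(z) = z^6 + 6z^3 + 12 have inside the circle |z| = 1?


Step 1: On |z| = 1 the three terms have sizes |z^6| = 1^6 = 1, |6z^3| = 6*1^3 = 6, |12| = 12
Step 2: The dominant term is g(z) = 12; let h(z) = z^6 + 6z^3 so f = g + h
Step 3: On |z| = 1: |g| = 12 and |h| <= 1 + 6 = 7
Step 4: Since 12 > 7, |h| < |g| on |z| = 1, so by Rouche f has the same number of zeros as g inside |z| < 1
Step 5: g(z) = 12 is a nonzero constant with no zeros inside |z| < 1. Answer = 0

0


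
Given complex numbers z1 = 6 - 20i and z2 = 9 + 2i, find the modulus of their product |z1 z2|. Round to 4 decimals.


Step 1: |z1| = sqrt(6^2 + (-20)^2) = sqrt(436)
Step 2: |z2| = sqrt(9^2 + 2^2) = sqrt(85)
Step 3: |z1*z2| = |z1|*|z2| = sqrt(436) * sqrt(85) = sqrt(436 * 85) = sqrt(37060)
Step 4: = 192.5097

192.5097


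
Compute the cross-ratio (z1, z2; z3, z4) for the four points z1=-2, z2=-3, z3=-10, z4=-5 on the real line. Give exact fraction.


Step 1: (z1-z3)(z2-z4) = 8 * 2 = 16
Step 2: (z1-z4)(z2-z3) = 3 * 7 = 21
Step 3: Cross-ratio = 16/21 = 16/21

16/21


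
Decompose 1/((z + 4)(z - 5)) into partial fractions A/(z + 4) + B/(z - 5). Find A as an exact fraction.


Step 1: Multiply both sides by (z + 4) and set z = -4
Step 2: A = 1 / (-4 - 5)
Step 3: A = 1 / (-9)
Step 4: A = -1/9

-1/9


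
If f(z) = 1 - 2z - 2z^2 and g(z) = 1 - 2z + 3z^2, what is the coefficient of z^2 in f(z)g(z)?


Step 1: z^2 term in f*g comes from: (1)*(3z^2) + (-2z)*(-2z) + (-2z^2)*(1)
Step 2: = 3 + 4 - 2
Step 3: = 5

5


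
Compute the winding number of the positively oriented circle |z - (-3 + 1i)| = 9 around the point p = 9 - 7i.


Step 1: Center c = (-3, 1), radius = 9
Step 2: |p - c|^2 = 12^2 + (-8)^2 = 208
Step 3: r^2 = 81
Step 4: |p-c| > r so winding number = 0

0


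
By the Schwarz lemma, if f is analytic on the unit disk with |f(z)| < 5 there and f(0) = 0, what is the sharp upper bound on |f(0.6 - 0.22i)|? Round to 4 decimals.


Step 1: g = f/5 maps D -> D with g(0) = 0, so by the Schwarz lemma |g(z)| <= |z|, i.e. |f(z)| <= 5|z|; this is sharp (f(z) = 5z).
Step 2: |z0|^2 = 0.6^2 + (-0.22)^2 = 0.4084
Step 3: |z0| = sqrt(0.4084) = 0.639062
Step 4: Best bound = 5 * |z0| = 5 * 0.639062 = 3.1953

3.1953


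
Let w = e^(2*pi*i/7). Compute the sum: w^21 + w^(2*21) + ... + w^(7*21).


Step 1: The sum sum_{j=1}^{n} w^(k*j) equals n if n | k, else 0.
Step 2: Here n = 7, k = 21
Step 3: Does n divide k? 7 | 21 -> True
Step 4: Sum = 7

7


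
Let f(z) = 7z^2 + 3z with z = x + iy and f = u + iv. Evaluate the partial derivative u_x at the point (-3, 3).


Step 1: f(z) = 7(x+iy)^2 + 3(x+iy) + 0
Step 2: u = 7(x^2 - y^2) + 3x + 0
Step 3: u_x = 14x + 3
Step 4: At (-3, 3): u_x = -42 + 3 = -39

-39


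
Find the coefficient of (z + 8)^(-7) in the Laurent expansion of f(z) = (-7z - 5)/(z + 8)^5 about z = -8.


Step 1: Write the numerator in powers of (z + 8): -7z - 5 = -7(z + 8) + (-7*(-8) - 5) = -7(z + 8) + 51
Step 2: Divide by (z + 8)^5: f(z) = 51(z + 8)^(-5) - 7(z + 8)^(-4)
Step 3: This finite sum is the Laurent series of f about z = -8.
Step 4: Only the powers -5 and -4 appear, so the coefficient of (z + 8)^(-7) = 0

0


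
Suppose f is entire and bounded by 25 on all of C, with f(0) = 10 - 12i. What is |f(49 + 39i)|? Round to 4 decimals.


Step 1: By Liouville's theorem, a bounded entire function is constant.
Step 2: f(z) = f(0) = 10 - 12i for all z.
Step 3: |f(w)| = |10 - 12i| = sqrt(100 + 144)
Step 4: = 15.6205

15.6205


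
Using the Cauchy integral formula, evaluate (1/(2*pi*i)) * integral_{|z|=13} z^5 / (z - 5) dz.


Step 1: f(z) = z^5, a = 5 is inside |z| = 13
Step 2: By Cauchy integral formula: (1/(2pi*i)) * integral = f(a)
Step 3: f(5) = 5^5 = 3125

3125


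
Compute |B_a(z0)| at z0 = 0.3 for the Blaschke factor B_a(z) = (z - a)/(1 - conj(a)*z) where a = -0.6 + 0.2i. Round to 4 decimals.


Step 1: Numerator z0 - a = 0.3 - (-0.6 + 0.2i) = 0.9 - 0.2i
Step 2: Denominator 1 - conj(a)*z0 = 1 - (-0.6 - 0.2i)*0.3 = 1.18 + 0.06i
Step 3: |z0 - a|^2 = 0.9^2 + (-0.2)^2 = 0.85; |1 - conj(a)*z0|^2 = 1.18^2 + 0.06^2 = 1.396
Step 4: |B_a(0.3)| = sqrt(0.85 / 1.396) = sqrt(0.608883)
Step 5: = 0.7803

0.7803


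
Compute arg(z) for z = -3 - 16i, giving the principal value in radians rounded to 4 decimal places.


Step 1: z = -3 - 16i
Step 2: arg(z) = atan2(-16, -3)
Step 3: arg(z) = -1.7561

-1.7561


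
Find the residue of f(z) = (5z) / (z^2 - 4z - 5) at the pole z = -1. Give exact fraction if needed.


Step 1: Q(z) = z^2 - 4z - 5 = (z + 1)(z - 5)
Step 2: Q'(z) = 2z - 4
Step 3: Q'(-1) = -6, P(-1) = -5
Step 4: Res = P(-1)/Q'(-1) = -5/(-6) = 5/6

5/6


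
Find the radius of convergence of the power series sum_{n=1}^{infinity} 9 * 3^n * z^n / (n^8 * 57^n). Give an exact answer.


Step 1: General term a_n = 9 * 3^n / (n^8 * 57^n)
Step 2: By the root test, |a_n|^(1/n) = 9^(1/n) * 3 / (n^(8/n) * 57) -> 3/57 as n -> infinity (since 9^(1/n) -> 1 and n^(8/n) -> 1)
Step 3: R = 1/lim|a_n|^(1/n) = 57/3 = 19

19


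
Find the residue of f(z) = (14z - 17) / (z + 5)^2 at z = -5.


Step 1: Pole of order 2 at z = -5
Step 2: Res = lim d/dz [(z + 5)^2 * f(z)] as z -> -5
Step 3: (z + 5)^2 * f(z) = 14z - 17
Step 4: d/dz[14z - 17] = 14

14


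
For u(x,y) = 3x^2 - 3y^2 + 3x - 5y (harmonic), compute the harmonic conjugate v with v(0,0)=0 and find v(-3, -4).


Step 1: v_x = -u_y = 6y + 5
Step 2: v_y = u_x = 6x + 3
Step 3: v = 6xy + 5x + 3y + C
Step 4: v(0,0) = 0 => C = 0
Step 5: v(-3, -4) = 45

45


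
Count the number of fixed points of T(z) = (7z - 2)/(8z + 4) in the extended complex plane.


Step 1: Fixed points satisfy T(z) = z
Step 2: 8z^2 - 3z + 2 = 0
Step 3: Discriminant = (-3)^2 - 4*8*2 = -55
Step 4: Number of fixed points = 2

2


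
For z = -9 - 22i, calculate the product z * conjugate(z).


Step 1: conj(z) = -9 + 22i
Step 2: z * conj(z) = (-9)^2 + (-22)^2
Step 3: = 81 + 484 = 565

565


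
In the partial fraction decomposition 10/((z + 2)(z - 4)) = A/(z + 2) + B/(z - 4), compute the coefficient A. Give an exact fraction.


Step 1: Multiply both sides by (z + 2) and set z = -2
Step 2: A = 10 / (-2 - 4)
Step 3: A = 10 / (-6)
Step 4: A = -5/3

-5/3


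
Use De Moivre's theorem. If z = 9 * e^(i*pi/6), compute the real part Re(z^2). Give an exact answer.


Step 1: By De Moivre's theorem, z^2 = 9^2 * e^(i*2*pi/6) = 81 * (cos(pi/3) + i*sin(pi/3))
Step 2: |z|^2 = 9^2 = 81
Step 3: The angle pi/3 already lies in [0, 2*pi)
Step 4: cos(pi/3) = 1/2
Step 5: Re(z^2) = 81 * 1/2 = 81/2

81/2


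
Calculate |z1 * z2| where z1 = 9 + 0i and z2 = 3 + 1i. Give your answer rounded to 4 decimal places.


Step 1: |z1| = sqrt(9^2 + 0^2) = sqrt(81)
Step 2: |z2| = sqrt(3^2 + 1^2) = sqrt(10)
Step 3: |z1*z2| = |z1|*|z2| = sqrt(81) * sqrt(10) = sqrt(81 * 10) = sqrt(810)
Step 4: = 28.4605

28.4605


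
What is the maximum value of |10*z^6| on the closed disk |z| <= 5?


Step 1: On |z| = 5, |f(z)| = 10 * |z|^6 = 10 * 5^6
Step 2: By maximum modulus principle, maximum is on boundary.
Step 3: Maximum = 10 * 15625 = 156250

156250


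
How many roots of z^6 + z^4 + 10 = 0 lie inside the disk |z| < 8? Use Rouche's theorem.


Step 1: On |z| = 8 the three terms have sizes |z^6| = 8^6 = 262144, |z^4| = 8^4 = 4096, |10| = 10
Step 2: The dominant term is g(z) = z^6; let h(z) = z^4 + 10 so f = g + h
Step 3: On |z| = 8: |g| = 262144 and |h| <= 4096 + 10 = 4106
Step 4: Since 262144 > 4106, |h| < |g| on |z| = 8, so by Rouche f has the same number of zeros as g inside |z| < 8
Step 5: g(z) = z^6 has 6 zeros (all at the origin) inside |z| < 8. Answer = 6

6


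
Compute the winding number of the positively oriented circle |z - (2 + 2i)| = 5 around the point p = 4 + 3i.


Step 1: Center c = (2, 2), radius = 5
Step 2: |p - c|^2 = 2^2 + 1^2 = 5
Step 3: r^2 = 25
Step 4: |p-c| < r so winding number = 1

1


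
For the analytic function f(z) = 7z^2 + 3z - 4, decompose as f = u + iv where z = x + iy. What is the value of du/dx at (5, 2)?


Step 1: f(z) = 7(x+iy)^2 + 3(x+iy) - 4
Step 2: u = 7(x^2 - y^2) + 3x - 4
Step 3: u_x = 14x + 3
Step 4: At (5, 2): u_x = 70 + 3 = 73

73


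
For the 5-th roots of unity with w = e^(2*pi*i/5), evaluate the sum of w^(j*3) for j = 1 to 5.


Step 1: The sum sum_{j=1}^{n} w^(k*j) equals n if n | k, else 0.
Step 2: Here n = 5, k = 3
Step 3: Does n divide k? 5 | 3 -> False
Step 4: Sum = 0

0


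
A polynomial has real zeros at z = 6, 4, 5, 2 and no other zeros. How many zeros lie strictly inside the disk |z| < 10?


Step 1: Check each root:
  z = 6: |6| = 6 < 10
  z = 4: |4| = 4 < 10
  z = 5: |5| = 5 < 10
  z = 2: |2| = 2 < 10
Step 2: Count = 4

4


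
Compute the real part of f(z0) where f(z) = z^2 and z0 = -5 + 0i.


Step 1: z0 = -5 + 0i
Step 2: z0^2 = (-5)^2 - 0^2 + 0i
Step 3: real part = 25 - 0 = 25

25


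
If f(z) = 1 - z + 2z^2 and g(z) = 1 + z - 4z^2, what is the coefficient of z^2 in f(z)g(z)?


Step 1: z^2 term in f*g comes from: (1)*(-4z^2) + (-z)*(z) + (2z^2)*(1)
Step 2: = -4 - 1 + 2
Step 3: = -3

-3


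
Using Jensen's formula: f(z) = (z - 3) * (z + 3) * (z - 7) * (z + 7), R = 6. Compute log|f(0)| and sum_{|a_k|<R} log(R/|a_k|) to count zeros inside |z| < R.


Jensen's formula: (1/2pi)*integral log|f(Re^it)|dt = log|f(0)| + sum_{|a_k|<R} log(R/|a_k|)
Step 1: f(0) = (-3) * 3 * (-7) * 7 = 441
Step 2: log|f(0)| = log|3| + log|-3| + log|7| + log|-7| = 6.089
Step 3: Zeros inside |z| < 6: 3, -3
Step 4: Jensen sum = log(6/3) + log(6/3) = 1.3863
Step 5: n(R) = number of terms in the Jensen sum = count of zeros inside |z| < 6 = 2

2


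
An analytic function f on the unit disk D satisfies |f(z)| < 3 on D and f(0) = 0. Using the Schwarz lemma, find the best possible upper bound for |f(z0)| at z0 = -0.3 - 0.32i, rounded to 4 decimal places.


Step 1: g = f/3 maps D -> D with g(0) = 0, so by the Schwarz lemma |g(z)| <= |z|, i.e. |f(z)| <= 3|z|; this is sharp (f(z) = 3z).
Step 2: |z0|^2 = (-0.3)^2 + (-0.32)^2 = 0.1924
Step 3: |z0| = sqrt(0.1924) = 0.438634
Step 4: Best bound = 3 * |z0| = 3 * 0.438634 = 1.3159

1.3159


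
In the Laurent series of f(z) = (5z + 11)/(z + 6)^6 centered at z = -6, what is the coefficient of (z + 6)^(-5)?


Step 1: Write the numerator in powers of (z + 6): 5z + 11 = 5(z + 6) + (5*(-6) + 11) = 5(z + 6) - 19
Step 2: Divide by (z + 6)^6: f(z) = -19(z + 6)^(-6) + 5(z + 6)^(-5)
Step 3: This finite sum is the Laurent series of f about z = -6.
Step 4: Coefficient of (z + 6)^(-5) = coefficient of (z + 6) in the re-centred numerator = 5

5


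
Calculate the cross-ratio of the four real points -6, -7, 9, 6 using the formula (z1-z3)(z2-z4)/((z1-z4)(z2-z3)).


Step 1: (z1-z3)(z2-z4) = (-15) * (-13) = 195
Step 2: (z1-z4)(z2-z3) = (-12) * (-16) = 192
Step 3: Cross-ratio = 195/192 = 65/64

65/64


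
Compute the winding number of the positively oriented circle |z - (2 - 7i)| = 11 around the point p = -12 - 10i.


Step 1: Center c = (2, -7), radius = 11
Step 2: |p - c|^2 = (-14)^2 + (-3)^2 = 205
Step 3: r^2 = 121
Step 4: |p-c| > r so winding number = 0

0


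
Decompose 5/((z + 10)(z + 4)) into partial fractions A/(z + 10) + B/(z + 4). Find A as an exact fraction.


Step 1: Multiply both sides by (z + 10) and set z = -10
Step 2: A = 5 / (-10 + 4)
Step 3: A = 5 / (-6)
Step 4: A = -5/6

-5/6


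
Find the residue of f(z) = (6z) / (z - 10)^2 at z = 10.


Step 1: Pole of order 2 at z = 10
Step 2: Res = lim d/dz [(z - 10)^2 * f(z)] as z -> 10
Step 3: (z - 10)^2 * f(z) = 6z
Step 4: d/dz[6z] = 6

6


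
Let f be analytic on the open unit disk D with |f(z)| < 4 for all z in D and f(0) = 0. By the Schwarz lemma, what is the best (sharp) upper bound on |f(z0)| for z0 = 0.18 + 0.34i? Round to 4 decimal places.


Step 1: g = f/4 maps D -> D with g(0) = 0, so by the Schwarz lemma |g(z)| <= |z|, i.e. |f(z)| <= 4|z|; this is sharp (f(z) = 4z).
Step 2: |z0|^2 = 0.18^2 + 0.34^2 = 0.148
Step 3: |z0| = sqrt(0.148) = 0.384708
Step 4: Best bound = 4 * |z0| = 4 * 0.384708 = 1.5388

1.5388


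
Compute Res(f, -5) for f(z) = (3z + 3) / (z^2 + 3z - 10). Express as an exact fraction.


Step 1: Q(z) = z^2 + 3z - 10 = (z + 5)(z - 2)
Step 2: Q'(z) = 2z + 3
Step 3: Q'(-5) = -7, P(-5) = -12
Step 4: Res = P(-5)/Q'(-5) = -12/(-7) = 12/7

12/7


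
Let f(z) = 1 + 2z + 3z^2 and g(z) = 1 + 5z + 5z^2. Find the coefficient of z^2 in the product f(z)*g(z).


Step 1: z^2 term in f*g comes from: (1)*(5z^2) + (2z)*(5z) + (3z^2)*(1)
Step 2: = 5 + 10 + 3
Step 3: = 18

18


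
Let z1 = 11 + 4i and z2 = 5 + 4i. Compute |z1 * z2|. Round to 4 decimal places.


Step 1: |z1| = sqrt(11^2 + 4^2) = sqrt(137)
Step 2: |z2| = sqrt(5^2 + 4^2) = sqrt(41)
Step 3: |z1*z2| = |z1|*|z2| = sqrt(137) * sqrt(41) = sqrt(137 * 41) = sqrt(5617)
Step 4: = 74.9466

74.9466


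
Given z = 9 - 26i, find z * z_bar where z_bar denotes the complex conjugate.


Step 1: conj(z) = 9 + 26i
Step 2: z * conj(z) = 9^2 + (-26)^2
Step 3: = 81 + 676 = 757

757


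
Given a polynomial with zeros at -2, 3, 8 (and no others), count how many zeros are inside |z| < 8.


Step 1: Check each root:
  z = -2: |-2| = 2 < 8
  z = 3: |3| = 3 < 8
  z = 8: |8| = 8 >= 8
Step 2: Count = 2

2


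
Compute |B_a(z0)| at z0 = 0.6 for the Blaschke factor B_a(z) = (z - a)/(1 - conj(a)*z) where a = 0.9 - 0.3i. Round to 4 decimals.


Step 1: Numerator z0 - a = 0.6 - (0.9 - 0.3i) = -0.3 + 0.3i
Step 2: Denominator 1 - conj(a)*z0 = 1 - (0.9 + 0.3i)*0.6 = 0.46 - 0.18i
Step 3: |z0 - a|^2 = (-0.3)^2 + 0.3^2 = 0.18; |1 - conj(a)*z0|^2 = 0.46^2 + (-0.18)^2 = 0.244
Step 4: |B_a(0.6)| = sqrt(0.18 / 0.244) = sqrt(0.737705)
Step 5: = 0.8589

0.8589


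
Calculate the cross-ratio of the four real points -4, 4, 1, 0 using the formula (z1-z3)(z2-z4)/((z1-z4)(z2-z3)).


Step 1: (z1-z3)(z2-z4) = (-5) * 4 = -20
Step 2: (z1-z4)(z2-z3) = (-4) * 3 = -12
Step 3: Cross-ratio = 20/12 = 5/3

5/3


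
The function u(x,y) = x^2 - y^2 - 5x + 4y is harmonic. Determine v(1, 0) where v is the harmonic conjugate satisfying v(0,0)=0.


Step 1: v_x = -u_y = 2y - 4
Step 2: v_y = u_x = 2x - 5
Step 3: v = 2xy - 4x - 5y + C
Step 4: v(0,0) = 0 => C = 0
Step 5: v(1, 0) = -4

-4


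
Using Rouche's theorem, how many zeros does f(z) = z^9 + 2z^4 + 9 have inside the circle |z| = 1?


Step 1: On |z| = 1 the three terms have sizes |z^9| = 1^9 = 1, |2z^4| = 2*1^4 = 2, |9| = 9
Step 2: The dominant term is g(z) = 9; let h(z) = z^9 + 2z^4 so f = g + h
Step 3: On |z| = 1: |g| = 9 and |h| <= 1 + 2 = 3
Step 4: Since 9 > 3, |h| < |g| on |z| = 1, so by Rouche f has the same number of zeros as g inside |z| < 1
Step 5: g(z) = 9 is a nonzero constant with no zeros inside |z| < 1. Answer = 0

0


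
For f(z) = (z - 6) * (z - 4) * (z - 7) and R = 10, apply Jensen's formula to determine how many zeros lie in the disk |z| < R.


Jensen's formula: (1/2pi)*integral log|f(Re^it)|dt = log|f(0)| + sum_{|a_k|<R} log(R/|a_k|)
Step 1: f(0) = (-6) * (-4) * (-7) = -168
Step 2: log|f(0)| = log|6| + log|4| + log|7| = 5.124
Step 3: Zeros inside |z| < 10: 6, 4, 7
Step 4: Jensen sum = log(10/6) + log(10/4) + log(10/7) = 1.7838
Step 5: n(R) = number of terms in the Jensen sum = count of zeros inside |z| < 10 = 3

3


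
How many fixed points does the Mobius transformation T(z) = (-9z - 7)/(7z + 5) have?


Step 1: Fixed points satisfy T(z) = z
Step 2: 7z^2 + 14z + 7 = 0
Step 3: Discriminant = 14^2 - 4*7*7 = 0
Step 4: Number of fixed points = 1

1


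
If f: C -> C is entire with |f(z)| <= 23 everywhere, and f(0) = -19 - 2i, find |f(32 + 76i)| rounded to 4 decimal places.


Step 1: By Liouville's theorem, a bounded entire function is constant.
Step 2: f(z) = f(0) = -19 - 2i for all z.
Step 3: |f(w)| = |-19 - 2i| = sqrt(361 + 4)
Step 4: = 19.105

19.105


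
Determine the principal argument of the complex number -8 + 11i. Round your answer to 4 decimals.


Step 1: z = -8 + 11i
Step 2: arg(z) = atan2(11, -8)
Step 3: arg(z) = 2.1996

2.1996


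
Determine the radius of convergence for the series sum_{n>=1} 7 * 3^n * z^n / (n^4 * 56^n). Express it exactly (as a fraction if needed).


Step 1: General term a_n = 7 * 3^n / (n^4 * 56^n)
Step 2: By the root test, |a_n|^(1/n) = 7^(1/n) * 3 / (n^(4/n) * 56) -> 3/56 as n -> infinity (since 7^(1/n) -> 1 and n^(4/n) -> 1)
Step 3: R = 1/lim|a_n|^(1/n) = 56/3

56/3


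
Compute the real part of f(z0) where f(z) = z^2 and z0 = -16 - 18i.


Step 1: z0 = -16 - 18i
Step 2: z0^2 = (-16)^2 - (-18)^2 + 576i
Step 3: real part = 256 - 324 = -68

-68


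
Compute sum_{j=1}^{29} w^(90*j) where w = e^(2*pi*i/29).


Step 1: The sum sum_{j=1}^{n} w^(k*j) equals n if n | k, else 0.
Step 2: Here n = 29, k = 90
Step 3: Does n divide k? 29 | 90 -> False
Step 4: Sum = 0

0


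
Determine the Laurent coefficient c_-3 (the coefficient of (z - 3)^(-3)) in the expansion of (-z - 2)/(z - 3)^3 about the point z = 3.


Step 1: Write the numerator in powers of (z - 3): -z - 2 = -(z - 3) + (-1*3 - 2) = -(z - 3) - 5
Step 2: Divide by (z - 3)^3: f(z) = -5(z - 3)^(-3) - (z - 3)^(-2)
Step 3: This finite sum is the Laurent series of f about z = 3.
Step 4: Coefficient of (z - 3)^(-3) = -1*3 - 2 = -5

-5


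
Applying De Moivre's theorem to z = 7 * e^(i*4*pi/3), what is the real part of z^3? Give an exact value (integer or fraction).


Step 1: By De Moivre's theorem, z^3 = 7^3 * e^(i*3*4*pi/3) = 343 * (cos(4*pi) + i*sin(4*pi))
Step 2: |z|^3 = 7^3 = 343
Step 3: Reduce the angle mod 2*pi: 4*pi - 4*pi = 0
Step 4: cos(0) = 1
Step 5: Re(z^3) = 343 * 1 = 343

343


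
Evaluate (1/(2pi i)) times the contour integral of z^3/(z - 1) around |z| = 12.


Step 1: f(z) = z^3, a = 1 is inside |z| = 12
Step 2: By Cauchy integral formula: (1/(2pi*i)) * integral = f(a)
Step 3: f(1) = 1^3 = 1

1


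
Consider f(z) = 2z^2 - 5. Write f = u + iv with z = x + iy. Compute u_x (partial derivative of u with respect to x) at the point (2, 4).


Step 1: f(z) = 2(x+iy)^2 - 5
Step 2: u = 2(x^2 - y^2) - 5
Step 3: u_x = 4x + 0
Step 4: At (2, 4): u_x = 8 + 0 = 8

8


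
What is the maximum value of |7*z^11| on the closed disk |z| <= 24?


Step 1: On |z| = 24, |f(z)| = 7 * |z|^11 = 7 * 24^11
Step 2: By maximum modulus principle, maximum is on boundary.
Step 3: Maximum = 7 * 1521681143169024 = 10651768002183168

10651768002183168


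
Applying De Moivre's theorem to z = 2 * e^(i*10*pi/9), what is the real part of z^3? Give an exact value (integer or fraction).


Step 1: By De Moivre's theorem, z^3 = 2^3 * e^(i*3*10*pi/9) = 8 * (cos(10*pi/3) + i*sin(10*pi/3))
Step 2: |z|^3 = 2^3 = 8
Step 3: Reduce the angle mod 2*pi: 10*pi/3 - 2*pi = 4*pi/3
Step 4: cos(4*pi/3) = -1/2
Step 5: Re(z^3) = 8 * (-1/2) = -4

-4


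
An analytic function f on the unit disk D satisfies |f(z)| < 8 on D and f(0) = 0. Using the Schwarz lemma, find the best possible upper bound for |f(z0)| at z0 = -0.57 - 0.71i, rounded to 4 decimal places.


Step 1: g = f/8 maps D -> D with g(0) = 0, so by the Schwarz lemma |g(z)| <= |z|, i.e. |f(z)| <= 8|z|; this is sharp (f(z) = 8z).
Step 2: |z0|^2 = (-0.57)^2 + (-0.71)^2 = 0.829
Step 3: |z0| = sqrt(0.829) = 0.910494
Step 4: Best bound = 8 * |z0| = 8 * 0.910494 = 7.284

7.284


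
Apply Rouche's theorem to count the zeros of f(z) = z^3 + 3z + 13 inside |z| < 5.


Step 1: On |z| = 5 the three terms have sizes |z^3| = 5^3 = 125, |3z| = 3*5 = 15, |13| = 13
Step 2: The dominant term is g(z) = z^3; let h(z) = 3z + 13 so f = g + h
Step 3: On |z| = 5: |g| = 125 and |h| <= 15 + 13 = 28
Step 4: Since 125 > 28, |h| < |g| on |z| = 5, so by Rouche f has the same number of zeros as g inside |z| < 5
Step 5: g(z) = z^3 has 3 zeros (all at the origin) inside |z| < 5. Answer = 3

3


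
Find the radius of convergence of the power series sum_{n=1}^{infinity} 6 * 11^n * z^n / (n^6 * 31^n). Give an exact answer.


Step 1: General term a_n = 6 * 11^n / (n^6 * 31^n)
Step 2: By the root test, |a_n|^(1/n) = 6^(1/n) * 11 / (n^(6/n) * 31) -> 11/31 as n -> infinity (since 6^(1/n) -> 1 and n^(6/n) -> 1)
Step 3: R = 1/lim|a_n|^(1/n) = 31/11

31/11


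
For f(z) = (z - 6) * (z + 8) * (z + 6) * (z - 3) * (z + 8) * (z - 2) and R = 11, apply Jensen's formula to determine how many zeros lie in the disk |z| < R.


Jensen's formula: (1/2pi)*integral log|f(Re^it)|dt = log|f(0)| + sum_{|a_k|<R} log(R/|a_k|)
Step 1: f(0) = (-6) * 8 * 6 * (-3) * 8 * (-2) = -13824
Step 2: log|f(0)| = log|6| + log|-8| + log|-6| + log|3| + log|-8| + log|2| = 9.5342
Step 3: Zeros inside |z| < 11: 6, -8, -6, 3, -8, 2
Step 4: Jensen sum = log(11/6) + log(11/8) + log(11/6) + log(11/3) + log(11/8) + log(11/2) = 4.8532
Step 5: n(R) = number of terms in the Jensen sum = count of zeros inside |z| < 11 = 6

6


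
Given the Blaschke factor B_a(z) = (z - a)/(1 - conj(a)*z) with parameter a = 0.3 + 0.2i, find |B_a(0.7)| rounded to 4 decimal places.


Step 1: Numerator z0 - a = 0.7 - (0.3 + 0.2i) = 0.4 - 0.2i
Step 2: Denominator 1 - conj(a)*z0 = 1 - (0.3 - 0.2i)*0.7 = 0.79 + 0.14i
Step 3: |z0 - a|^2 = 0.4^2 + (-0.2)^2 = 0.2; |1 - conj(a)*z0|^2 = 0.79^2 + 0.14^2 = 0.6437
Step 4: |B_a(0.7)| = sqrt(0.2 / 0.6437) = sqrt(0.310704)
Step 5: = 0.5574

0.5574


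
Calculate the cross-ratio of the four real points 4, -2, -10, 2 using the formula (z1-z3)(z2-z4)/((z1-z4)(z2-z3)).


Step 1: (z1-z3)(z2-z4) = 14 * (-4) = -56
Step 2: (z1-z4)(z2-z3) = 2 * 8 = 16
Step 3: Cross-ratio = -56/16 = -7/2

-7/2


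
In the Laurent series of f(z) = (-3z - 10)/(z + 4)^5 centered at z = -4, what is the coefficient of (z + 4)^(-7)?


Step 1: Write the numerator in powers of (z + 4): -3z - 10 = -3(z + 4) + (-3*(-4) - 10) = -3(z + 4) + 2
Step 2: Divide by (z + 4)^5: f(z) = 2(z + 4)^(-5) - 3(z + 4)^(-4)
Step 3: This finite sum is the Laurent series of f about z = -4.
Step 4: Only the powers -5 and -4 appear, so the coefficient of (z + 4)^(-7) = 0

0


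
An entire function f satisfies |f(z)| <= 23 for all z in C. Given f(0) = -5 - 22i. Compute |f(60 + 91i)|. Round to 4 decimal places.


Step 1: By Liouville's theorem, a bounded entire function is constant.
Step 2: f(z) = f(0) = -5 - 22i for all z.
Step 3: |f(w)| = |-5 - 22i| = sqrt(25 + 484)
Step 4: = 22.561

22.561


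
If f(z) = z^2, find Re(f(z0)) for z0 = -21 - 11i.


Step 1: z0 = -21 - 11i
Step 2: z0^2 = (-21)^2 - (-11)^2 + 462i
Step 3: real part = 441 - 121 = 320

320


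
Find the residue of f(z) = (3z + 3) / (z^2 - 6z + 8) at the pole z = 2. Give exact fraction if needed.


Step 1: Q(z) = z^2 - 6z + 8 = (z - 2)(z - 4)
Step 2: Q'(z) = 2z - 6
Step 3: Q'(2) = -2, P(2) = 9
Step 4: Res = P(2)/Q'(2) = 9/(-2) = -9/2

-9/2


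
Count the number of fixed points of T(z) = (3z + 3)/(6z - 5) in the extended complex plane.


Step 1: Fixed points satisfy T(z) = z
Step 2: 6z^2 - 8z - 3 = 0
Step 3: Discriminant = (-8)^2 - 4*6*(-3) = 136
Step 4: Number of fixed points = 2

2


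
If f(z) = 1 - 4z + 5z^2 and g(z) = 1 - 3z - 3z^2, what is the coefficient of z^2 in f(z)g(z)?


Step 1: z^2 term in f*g comes from: (1)*(-3z^2) + (-4z)*(-3z) + (5z^2)*(1)
Step 2: = -3 + 12 + 5
Step 3: = 14

14


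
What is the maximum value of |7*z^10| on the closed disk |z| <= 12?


Step 1: On |z| = 12, |f(z)| = 7 * |z|^10 = 7 * 12^10
Step 2: By maximum modulus principle, maximum is on boundary.
Step 3: Maximum = 7 * 61917364224 = 433421549568

433421549568


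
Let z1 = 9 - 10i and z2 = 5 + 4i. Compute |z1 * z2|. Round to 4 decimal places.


Step 1: |z1| = sqrt(9^2 + (-10)^2) = sqrt(181)
Step 2: |z2| = sqrt(5^2 + 4^2) = sqrt(41)
Step 3: |z1*z2| = |z1|*|z2| = sqrt(181) * sqrt(41) = sqrt(181 * 41) = sqrt(7421)
Step 4: = 86.1452

86.1452


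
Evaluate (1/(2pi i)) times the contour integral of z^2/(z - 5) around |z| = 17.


Step 1: f(z) = z^2, a = 5 is inside |z| = 17
Step 2: By Cauchy integral formula: (1/(2pi*i)) * integral = f(a)
Step 3: f(5) = 5^2 = 25

25


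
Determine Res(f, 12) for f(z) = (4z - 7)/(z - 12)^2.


Step 1: Pole of order 2 at z = 12
Step 2: Res = lim d/dz [(z - 12)^2 * f(z)] as z -> 12
Step 3: (z - 12)^2 * f(z) = 4z - 7
Step 4: d/dz[4z - 7] = 4

4
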